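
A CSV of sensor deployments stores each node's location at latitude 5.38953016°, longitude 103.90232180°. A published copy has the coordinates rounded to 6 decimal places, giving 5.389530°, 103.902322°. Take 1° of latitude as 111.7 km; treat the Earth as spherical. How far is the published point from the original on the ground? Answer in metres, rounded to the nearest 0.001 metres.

0.029 metres

Δlat = 5.38953016 − 5.389530 = +0.00000016°; Δlon = 103.90232180 − 103.902322 = -0.00000020°.
North–south shift: 0.00000016 × 111700 = 0.017872 m.
East–west at this latitude: -0.00000020° × 111700 × cos 5.38953° ≈ -0.00000020 × 111206 = -0.0222412 m.
Hypotenuse of the two orthogonal shifts: √(0.017872² + 0.0222412²) = 0.0285321 m.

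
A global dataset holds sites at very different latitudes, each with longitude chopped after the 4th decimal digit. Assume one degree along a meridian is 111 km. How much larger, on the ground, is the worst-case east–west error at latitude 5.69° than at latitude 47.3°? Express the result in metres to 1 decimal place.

Truncating at 4 decimal places can drop up to a full unit in the last place, so the longitude may be off by as much as 0.0001°.
At 5.69°: 0.0001° × 111000 × cos 5.69° = 0.0001 × 111000 × 0.9951 ≈ 11.045 m.
Error at 47.3° = 0.0001° × 111000 × cos 47.3° ≈ 11.1 × 0.6782 = 7.5276 m.
Difference: 11.045 − 7.5276 = 3.5177 m.

3.5 metres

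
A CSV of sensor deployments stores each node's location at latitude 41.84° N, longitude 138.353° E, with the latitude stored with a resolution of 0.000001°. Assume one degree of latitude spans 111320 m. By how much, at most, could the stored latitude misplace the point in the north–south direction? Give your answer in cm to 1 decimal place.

5.6 cm

With a 0.000001° grid the true value lies within half a step, ±0.000001°/2 = ±5e-07°, of the stored one.
North–south distance: 5e-07° × 111320 m/° = 0.05566 m.
That is 0.05566 m = 5.566 cm.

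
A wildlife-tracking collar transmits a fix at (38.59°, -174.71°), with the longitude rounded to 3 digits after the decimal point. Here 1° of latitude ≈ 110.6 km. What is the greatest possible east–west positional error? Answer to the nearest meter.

Rounding to 3 decimal places leaves the longitude within ±0.0005° of the true value.
Parallels shrink by cos φ, so at 38.59° a degree of longitude is 110600 × 0.7816 ≈ 86448.2 m.
East–west error: 0.0005° × 86448.2 m/° ≈ 43.2241 m.

43 meters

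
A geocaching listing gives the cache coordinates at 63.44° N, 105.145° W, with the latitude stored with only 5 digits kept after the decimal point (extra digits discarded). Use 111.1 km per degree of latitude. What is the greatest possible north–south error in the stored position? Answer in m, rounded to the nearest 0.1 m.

1.1 m

Truncating at 5 decimal places can drop up to a full unit in the last place, so the latitude may be off by as much as 1e-05°.
North–south distance: 1e-05° × 111100 m/° = 1.111 m.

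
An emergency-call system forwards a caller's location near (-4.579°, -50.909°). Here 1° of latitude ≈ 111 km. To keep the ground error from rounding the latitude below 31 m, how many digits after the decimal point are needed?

4 decimal places

One degree of latitude covers 111000 m.
N decimal places → at most half a unit in the last place, 0.5 × 10⁻ᴺ° = 111000/2 × 10⁻ᴺ m.
Need 0.5 × 111000 × 10⁻ᴺ ≤ 31 → 10⁻ᴺ ≤ 5.586e-04, so N ≥ 3.25.
So 4 decimal places suffice (5.55 m); 3 would allow up to 55.5 m.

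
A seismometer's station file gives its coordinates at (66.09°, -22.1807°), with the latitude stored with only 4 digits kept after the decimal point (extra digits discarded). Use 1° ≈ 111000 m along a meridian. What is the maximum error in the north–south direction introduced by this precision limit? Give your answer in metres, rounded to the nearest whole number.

11 metres

Truncating at 4 decimal places can drop up to a full unit in the last place, so the latitude may be off by as much as 0.0001°.
Along the meridian that is 0.0001° × 111000 m/° = 11.1 m.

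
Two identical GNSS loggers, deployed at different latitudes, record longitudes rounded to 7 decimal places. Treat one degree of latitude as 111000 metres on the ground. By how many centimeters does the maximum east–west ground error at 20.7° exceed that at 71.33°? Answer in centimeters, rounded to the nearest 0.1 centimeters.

Rounding to 7 decimal places leaves the longitude within ±5e-08° of the true value.
Error at 20.7° = 5e-08° × 111000 × cos 20.7° ≈ 0.00555 × 0.9354 = 0.0051917 m.
At 71.33°: 5e-08° × 111000 × cos 71.33° = 5e-08 × 111000 × 0.3201 ≈ 0.0017766 m.
So the lower-latitude error exceeds the higher by 0.0051917 − 0.0017766 = 0.0034151 m.
That is 0.00341507 m = 0.34151 cm.

0.3 centimeters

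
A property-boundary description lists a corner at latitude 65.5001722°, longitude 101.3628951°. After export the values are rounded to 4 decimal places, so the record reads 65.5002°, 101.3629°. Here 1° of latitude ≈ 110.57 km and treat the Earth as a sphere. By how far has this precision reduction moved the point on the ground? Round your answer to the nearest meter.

Δlat = 65.5001722 − 65.5002 = -0.0000278°; Δlon = 101.3628951 − 101.3629 = -0.0000049°.
North–south shift: -0.0000278 × 110570 = -3.07385 m.
East–west at this latitude: -0.0000049° × 110570 × cos 65.5002° ≈ -0.0000049 × 45852.3 = -0.224676 m.
Combined displacement = (3.07385² + 0.224676²)^½ ≈ 3.08205 m.

3 meters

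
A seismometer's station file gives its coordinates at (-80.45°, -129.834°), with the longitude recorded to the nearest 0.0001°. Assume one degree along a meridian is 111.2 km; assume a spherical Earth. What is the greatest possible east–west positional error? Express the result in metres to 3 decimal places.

0.922 metres

Rounding to 4 decimal places leaves the longitude within ±5e-05° of the true value.
Parallels shrink by cos φ, so at 80.45° a degree of longitude is 111200 × 0.1659 ≈ 18449 m.
Maximum E–W displacement: 5e-05 × 18449 = 0.92245 m.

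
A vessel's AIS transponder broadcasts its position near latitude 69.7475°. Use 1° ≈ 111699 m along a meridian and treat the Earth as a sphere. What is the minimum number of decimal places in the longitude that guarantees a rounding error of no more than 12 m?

At 69.7475° one degree of longitude covers 111699 × cos 69.7475° ≈ 111699 × 0.3462 ≈ 38665.5 m.
Rounding to N decimal places gives at most 0.5 × 10⁻ᴺ degrees of error, i.e. 0.5 × 10⁻ᴺ × 38665.5 m.
Need 0.5 × 38665.5 × 10⁻ᴺ ≤ 12 → 10⁻ᴺ ≤ 6.207e-04, so N ≥ 3.21.
At 3 places the error can reach 19.3 m, but 4 places keeps it to 1.93 m.

4 decimal places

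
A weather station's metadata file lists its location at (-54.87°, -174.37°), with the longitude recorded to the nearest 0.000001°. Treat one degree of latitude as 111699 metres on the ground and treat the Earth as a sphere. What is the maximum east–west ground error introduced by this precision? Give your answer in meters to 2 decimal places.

Rounding to 6 decimal places leaves the longitude within ±5e-07° of the true value.
Parallels shrink by cos φ, so at 54.87° a degree of longitude is 111699 × 0.5754 ≈ 64275.4 m.
Maximum E–W displacement: 5e-07 × 64275.4 = 0.0321377 m.

0.03 meters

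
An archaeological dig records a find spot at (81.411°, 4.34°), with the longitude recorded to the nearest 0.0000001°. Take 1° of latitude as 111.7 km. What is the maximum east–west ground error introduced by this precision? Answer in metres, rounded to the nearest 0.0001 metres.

Rounding to 7 decimal places leaves the longitude within ±5e-08° of the true value.
One degree of longitude at 81.411° is 111700 × cos 81.411° ≈ 111700 × 0.1493 = 16681.9 m.
East–west error: 5e-08° × 16681.9 m/° ≈ 0.000834095 m.

0.0008 metres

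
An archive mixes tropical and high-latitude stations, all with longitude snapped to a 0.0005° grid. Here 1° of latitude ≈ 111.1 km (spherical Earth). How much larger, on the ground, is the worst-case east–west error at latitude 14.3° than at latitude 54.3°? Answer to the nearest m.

11 m

With a 0.0005° grid the true value lies within half a step, ±0.0005°/2 = ±0.00025°, of the stored one.
At 14.3°: 0.00025° × 111100 × cos 14.3° = 0.00025 × 111100 × 0.9690 ≈ 26.914 m.
At 54.3°: 0.00025° × 111100 × cos 54.3° = 0.00025 × 111100 × 0.5835 ≈ 16.208 m.
So the lower-latitude error exceeds the higher by 26.914 − 16.208 = 10.707 m.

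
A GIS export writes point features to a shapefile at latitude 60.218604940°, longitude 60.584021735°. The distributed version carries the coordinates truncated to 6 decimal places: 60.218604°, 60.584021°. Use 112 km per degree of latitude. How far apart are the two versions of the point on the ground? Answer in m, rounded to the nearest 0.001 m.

0.113 m

Δlat = 60.218604940 − 60.218604 = +0.000000940°; Δlon = 60.584021735 − 60.584021 = +0.000000735°.
North–south shift: 0.000000940 × 112000 = 0.10528 m.
East–west at this latitude: 0.000000735° × 112000 × cos 60.2186° ≈ 0.000000735 × 55629.5 = 0.0408877 m.
Distance: √(0.10528² + 0.0408877²) ≈ 0.112941 m.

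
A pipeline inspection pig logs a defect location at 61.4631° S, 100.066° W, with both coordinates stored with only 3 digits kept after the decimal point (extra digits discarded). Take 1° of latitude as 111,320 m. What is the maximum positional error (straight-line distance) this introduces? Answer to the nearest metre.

Truncating at 3 decimal places can drop up to a full unit in the last place, so each coordinate may be off by as much as 0.001°.
North–south component: 0.001° × 111320 = 111.32 m.
E–W at 61.4631°: 0.001° × 111320 × cos 61.4631° = 0.001 × 111320 × 0.4777 ≈ 53.1803 m.
Combining orthogonally: (111.32² + 53.1803²)^½ ≈ 123.371 m.

123 metres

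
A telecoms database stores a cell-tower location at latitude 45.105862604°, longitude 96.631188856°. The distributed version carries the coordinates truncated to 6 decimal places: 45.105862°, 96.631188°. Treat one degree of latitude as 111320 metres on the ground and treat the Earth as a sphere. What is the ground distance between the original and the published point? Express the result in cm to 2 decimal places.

9.51 cm

Δlat = 45.105862604 − 45.105862 = +0.000000604°; Δlon = 96.631188856 − 96.631188 = +0.000000856°.
North–south shift: 0.000000604 × 111320 = 0.0672373 m.
E–W at 45.1059°: 0.000000856° × 111320 × cos 45.1059° = 0.000000856 × 111320 × 0.7058 ≈ 0.0672555 m.
Hypotenuse of the two orthogonal shifts: √(0.0672373² + 0.0672555²) = 0.0951008 m.
That is 0.0951008 m = 9.5101 cm.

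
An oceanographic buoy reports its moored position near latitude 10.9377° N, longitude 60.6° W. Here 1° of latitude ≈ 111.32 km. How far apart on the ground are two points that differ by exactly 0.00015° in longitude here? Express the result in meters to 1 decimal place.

16.4 meters

At 10.9377° a degree of longitude is 111320 × cos 10.9377° ≈ 109298 m, so 0.00015° corresponds to 16.3947 m.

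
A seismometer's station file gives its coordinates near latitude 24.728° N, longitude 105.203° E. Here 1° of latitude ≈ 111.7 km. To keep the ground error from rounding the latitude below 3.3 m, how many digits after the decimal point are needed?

One degree of latitude covers 111700 m.
With N decimal places the half-ulp bound is 0.5·10⁻ᴺ°, or 0.5·10⁻ᴺ × 111700 m on the ground.
Need 0.5 × 111700 × 10⁻ᴺ ≤ 3.3 → 10⁻ᴺ ≤ 5.909e-05, so N ≥ 4.23.
At 4 places the error can reach 5.58 m, but 5 places keeps it to 0.558 m.

5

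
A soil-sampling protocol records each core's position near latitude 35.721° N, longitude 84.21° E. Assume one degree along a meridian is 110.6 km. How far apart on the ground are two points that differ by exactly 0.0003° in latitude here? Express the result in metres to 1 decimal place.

0.0003° × 110600 m/° = 33.18 m.

33.2 metres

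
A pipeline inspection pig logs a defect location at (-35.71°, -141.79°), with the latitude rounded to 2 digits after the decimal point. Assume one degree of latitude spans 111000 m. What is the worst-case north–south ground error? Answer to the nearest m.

Rounding to 2 decimal places leaves the latitude within ±0.005° of the true value.
Along the meridian that is 0.005° × 111000 m/° = 555 m.

555 m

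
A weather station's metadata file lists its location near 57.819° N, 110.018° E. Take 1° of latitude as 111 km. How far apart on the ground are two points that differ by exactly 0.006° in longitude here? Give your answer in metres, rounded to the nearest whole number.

At 57.819° a degree of longitude is 111000 × cos 57.819° ≈ 59118.1 m, so 0.006° corresponds to 354.709 m.

355 metres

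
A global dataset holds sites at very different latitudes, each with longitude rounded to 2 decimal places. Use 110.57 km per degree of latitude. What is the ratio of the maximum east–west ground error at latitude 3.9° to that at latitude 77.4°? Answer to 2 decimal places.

Rounding to 2 decimal places leaves the longitude within ±0.005° of the true value.
At 3.9°: 0.005° × 110570 × cos 3.9° = 0.005 × 110570 × 0.9977 ≈ 551.57 m.
At 77.4°: 0.005° × 110570 × cos 77.4° = 0.005 × 110570 × 0.2181 ≈ 120.6 m.
The ratio reduces to cos 3.9° / cos 77.4° = 0.9977/0.2181 ≈ 4.5735.

4.57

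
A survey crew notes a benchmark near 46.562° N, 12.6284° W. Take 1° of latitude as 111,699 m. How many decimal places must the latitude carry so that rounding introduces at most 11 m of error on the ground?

4 decimal places

One degree of latitude covers 111699 m.
With N decimal places the half-ulp bound is 0.5·10⁻ᴺ°, or 0.5·10⁻ᴺ × 111699 m on the ground.
Setting 55849.5 × 10⁻ᴺ ≤ 11 gives 10ᴺ ≥ 5077, i.e. N ≥ 3.71.
At 3 places the error can reach 55.8 m, but 4 places keeps it to 5.58 m.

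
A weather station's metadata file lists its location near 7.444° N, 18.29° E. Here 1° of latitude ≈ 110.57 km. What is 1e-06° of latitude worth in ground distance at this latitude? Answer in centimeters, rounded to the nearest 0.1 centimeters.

Along a meridian 1e-06° is 1e-06 × 110570 = 0.11057 m.
That is 0.11057 m = 11.057 cm.

11.1 centimeters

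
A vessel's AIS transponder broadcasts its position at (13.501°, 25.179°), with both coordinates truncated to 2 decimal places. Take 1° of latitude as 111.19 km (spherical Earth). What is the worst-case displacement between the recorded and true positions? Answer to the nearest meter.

1551 meters

Truncating at 2 decimal places can drop up to a full unit in the last place, so each coordinate may be off by as much as 0.01°.
North–south component: 0.01° × 111190 = 1111.9 m.
E–W at 13.501°: 0.01° × 111190 × cos 13.501° = 0.01 × 111190 × 0.9724 ≈ 1081.17 m.
Combining orthogonally: (1111.9² + 1081.17²)^½ ≈ 1550.89 m.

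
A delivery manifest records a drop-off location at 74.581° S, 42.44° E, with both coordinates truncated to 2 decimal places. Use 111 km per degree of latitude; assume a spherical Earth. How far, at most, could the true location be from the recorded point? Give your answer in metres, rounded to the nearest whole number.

1149 metres

Truncating at 2 decimal places can drop up to a full unit in the last place, so each coordinate may be off by as much as 0.01°.
Latitude error → 0.01 × 111000 = 1110 m along the meridian.
E–W at 74.581°: 0.01° × 111000 × cos 74.581° = 0.01 × 111000 × 0.2659 ≈ 295.122 m.
The two errors are perpendicular, so the maximum displacement is √(1110² + 295.122²) ≈ 1148.56 m.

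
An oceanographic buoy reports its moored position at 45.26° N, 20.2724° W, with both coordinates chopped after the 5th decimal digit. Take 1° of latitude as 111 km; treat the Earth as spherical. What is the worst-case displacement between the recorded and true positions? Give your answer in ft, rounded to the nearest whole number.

4 ft

Truncating at 5 decimal places can drop up to a full unit in the last place, so each coordinate may be off by as much as 1e-05°.
N–S: 1e-05° × 111000 m/° = 1.11 m.
Longitude error → 1e-05 × 111000 × cos 45.26° = 1e-05 × 111000 × 0.7039 ≈ 0.781319 m.
Worst case both components are at the extreme and orthogonal: √(1.11² + 0.781319²) ≈ 1.35741 m.
In feet: 1.35741 m ÷ 0.3048 ≈ 4.4534 ft.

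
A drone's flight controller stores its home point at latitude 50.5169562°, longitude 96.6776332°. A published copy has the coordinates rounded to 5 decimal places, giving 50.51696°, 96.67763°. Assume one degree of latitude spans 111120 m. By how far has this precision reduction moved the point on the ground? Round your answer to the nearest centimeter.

48 centimeters

Δlat = 50.5169562 − 50.51696 = -0.0000038°; Δlon = 96.6776332 − 96.67763 = +0.0000032°.
North–south shift: -0.0000038 × 111120 = -0.422256 m.
E–W at 50.517°: 0.0000032° × 111120 × cos 50.517° = 0.0000032 × 111120 × 0.6358 ≈ 0.226098 m.
Combined displacement = (0.422256² + 0.226098²)^½ ≈ 0.478979 m.
That is 0.478979 m = 47.898 cm.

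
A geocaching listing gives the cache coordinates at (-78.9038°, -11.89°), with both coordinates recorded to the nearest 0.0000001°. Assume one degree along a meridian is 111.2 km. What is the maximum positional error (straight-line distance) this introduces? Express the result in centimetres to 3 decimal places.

0.566 centimetres

Rounding to 7 decimal places leaves each coordinate within ±5e-08° of the true value.
North–south component: 5e-08° × 111200 = 0.00556 m.
East–west component at 78.9038°: 5e-08° × 111200 × cos 78.9038° ≈ 5e-08 × 21401.2 ≈ 0.00107006 m.
The two errors are perpendicular, so the maximum displacement is √(0.00556² + 0.00107006²) ≈ 0.00566203 m.
That is 0.00566203 m = 0.5662 cm.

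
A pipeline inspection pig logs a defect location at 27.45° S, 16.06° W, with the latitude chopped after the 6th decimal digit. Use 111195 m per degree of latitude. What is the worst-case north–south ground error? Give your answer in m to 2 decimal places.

0.11 m

Truncating at 6 decimal places can drop up to a full unit in the last place, so the latitude may be off by as much as 1e-06°.
Along the meridian that is 1e-06° × 111195 m/° = 0.111195 m.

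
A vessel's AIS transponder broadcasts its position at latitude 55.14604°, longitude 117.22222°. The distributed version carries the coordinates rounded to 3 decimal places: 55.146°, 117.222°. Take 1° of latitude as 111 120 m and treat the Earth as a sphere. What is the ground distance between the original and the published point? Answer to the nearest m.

Δlat = 55.14604 − 55.146 = +0.00004°; Δlon = 117.22222 − 117.222 = +0.00022°.
N–S: 0.00004° × 111120 m/° = 4.4448 m.
E–W at 55.146°: 0.00022° × 111120 × cos 55.146° = 0.00022 × 111120 × 0.5715 ≈ 13.9708 m.
Distance: √(4.4448² + 13.9708²) ≈ 14.6608 m.

15 m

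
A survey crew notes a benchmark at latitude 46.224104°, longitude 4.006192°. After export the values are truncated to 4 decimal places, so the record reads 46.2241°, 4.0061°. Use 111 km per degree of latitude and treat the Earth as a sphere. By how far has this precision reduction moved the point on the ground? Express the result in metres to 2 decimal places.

The latitude changed by +0.000004° and the longitude by +0.000092°.
North–south shift: 0.000004 × 111000 = 0.444 m.
E–W at 46.2241°: 0.000092° × 111000 × cos 46.2241° = 0.000092 × 111000 × 0.6918 ≈ 7.06507 m.
Combined displacement = (0.444² + 7.06507²)^½ ≈ 7.079 m.

7.08 metres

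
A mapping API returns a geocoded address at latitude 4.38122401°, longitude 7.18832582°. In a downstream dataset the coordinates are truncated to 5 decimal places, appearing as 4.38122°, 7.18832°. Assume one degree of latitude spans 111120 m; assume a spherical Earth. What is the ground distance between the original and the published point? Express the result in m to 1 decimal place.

The latitude changed by +0.00000401° and the longitude by +0.00000582°.
North–south shift: 0.00000401 × 111120 = 0.445591 m.
E–W at 4.38122°: 0.00000582° × 111120 × cos 4.38122° = 0.00000582 × 111120 × 0.9971 ≈ 0.644829 m.
Combined displacement = (0.445591² + 0.644829²)^½ ≈ 0.783808 m.

0.8 m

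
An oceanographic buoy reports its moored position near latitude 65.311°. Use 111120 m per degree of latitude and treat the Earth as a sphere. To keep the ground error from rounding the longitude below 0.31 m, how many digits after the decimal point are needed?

5 decimal places

At 65.311° one degree of longitude covers 111120 × cos 65.311° ≈ 111120 × 0.4177 ≈ 46414 m.
Rounding to N decimal places gives at most 0.5 × 10⁻ᴺ degrees of error, i.e. 0.5 × 10⁻ᴺ × 46414 m.
Need 0.5 × 46414 × 10⁻ᴺ ≤ 0.31 → 10⁻ᴺ ≤ 1.336e-05, so N ≥ 4.87.
So 5 decimal places suffice (0.232 m); 4 would allow up to 2.32 m.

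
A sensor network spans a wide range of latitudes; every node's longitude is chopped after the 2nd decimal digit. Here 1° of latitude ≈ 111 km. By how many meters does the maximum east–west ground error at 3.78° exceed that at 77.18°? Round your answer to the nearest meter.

861 meters

Truncating at 2 decimal places can drop up to a full unit in the last place, so the longitude may be off by as much as 0.01°.
Error at 3.78° = 0.01° × 111000 × cos 3.78° ≈ 1110 × 0.9978 = 1107.6 m.
At 77.18°: 0.01° × 111000 × cos 77.18° = 0.01 × 111000 × 0.2219 ≈ 246.3 m.
So the lower-latitude error exceeds the higher by 1107.6 − 246.3 = 861.29 m.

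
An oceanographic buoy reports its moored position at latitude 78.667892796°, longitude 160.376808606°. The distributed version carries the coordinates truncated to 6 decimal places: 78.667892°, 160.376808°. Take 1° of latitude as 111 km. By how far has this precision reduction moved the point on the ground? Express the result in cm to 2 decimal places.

Δlat = 78.667892796 − 78.667892 = +0.000000796°; Δlon = 160.376808606 − 160.376808 = +0.000000606°.
North–south shift: 0.000000796 × 111000 = 0.088356 m.
East–west at this latitude: 0.000000606° × 111000 × cos 78.6679° ≈ 0.000000606 × 21811 = 0.0132175 m.
Distance: √(0.088356² + 0.0132175²) ≈ 0.0893392 m.
That is 0.0893392 m = 8.9339 cm.

8.93 cm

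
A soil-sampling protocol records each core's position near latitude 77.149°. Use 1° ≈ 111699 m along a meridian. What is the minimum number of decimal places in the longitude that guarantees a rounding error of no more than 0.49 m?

At 77.149° one degree of longitude covers 111699 × cos 77.149° ≈ 111699 × 0.2224 ≈ 24843.7 m.
Rounding to N decimal places gives at most 0.5 × 10⁻ᴺ degrees of error, i.e. 0.5 × 10⁻ᴺ × 24843.7 m.
Need 0.5 × 24843.7 × 10⁻ᴺ ≤ 0.49 → 10⁻ᴺ ≤ 3.945e-05, so N ≥ 4.40.
So 5 decimal places suffice (0.124 m); 4 would allow up to 1.24 m.

5 decimal places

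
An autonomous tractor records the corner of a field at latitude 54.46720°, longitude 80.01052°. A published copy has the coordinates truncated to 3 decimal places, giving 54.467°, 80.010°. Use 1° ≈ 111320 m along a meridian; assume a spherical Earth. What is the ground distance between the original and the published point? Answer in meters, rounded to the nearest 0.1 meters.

Δlat = 54.46720 − 54.467 = +0.00020°; Δlon = 80.01052 − 80.010 = +0.00052°.
N–S: 0.00020° × 111320 m/° = 22.264 m.
East–west at this latitude: 0.00052° × 111320 × cos 54.467° ≈ 0.00052 × 64696 = 33.6419 m.
Distance: √(22.264² + 33.6419²) ≈ 40.3419 m.

40.3 meters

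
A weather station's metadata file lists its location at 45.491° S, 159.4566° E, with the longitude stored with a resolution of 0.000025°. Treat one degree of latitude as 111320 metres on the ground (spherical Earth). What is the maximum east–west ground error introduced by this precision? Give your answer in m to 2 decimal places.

0.98 m

With a 0.000025° grid the true value lies within half a step, ±0.000025°/2 = ±1.25e-05°, of the stored one.
At latitude 45.491° a degree of longitude spans 111320 m × cos 45.491° = 111320 × 0.7010 ≈ 78037.7 m.
So at most 1.25e-05° × 78037.7 ≈ 0.975471 m east–west.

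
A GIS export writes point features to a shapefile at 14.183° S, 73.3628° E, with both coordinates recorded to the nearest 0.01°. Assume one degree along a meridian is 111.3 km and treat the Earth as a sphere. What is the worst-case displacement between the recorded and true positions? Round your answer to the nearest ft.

Rounding to 2 decimal places leaves each coordinate within ±0.005° of the true value.
North–south component: 0.005° × 111300 = 556.5 m.
Longitude error → 0.005 × 111300 × cos 14.183° = 0.005 × 111300 × 0.9695 ≈ 539.537 m.
Worst case both components are at the extreme and orthogonal: √(556.5² + 539.537²) ≈ 775.108 m.
In feet: 775.108 m ÷ 0.3048 ≈ 2543 ft.

2543 ft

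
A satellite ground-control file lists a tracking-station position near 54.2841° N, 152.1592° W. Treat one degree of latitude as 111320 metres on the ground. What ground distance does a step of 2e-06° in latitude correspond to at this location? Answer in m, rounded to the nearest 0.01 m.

0.22 m

Along a meridian 2e-06° is 2e-06 × 111320 = 0.22264 m.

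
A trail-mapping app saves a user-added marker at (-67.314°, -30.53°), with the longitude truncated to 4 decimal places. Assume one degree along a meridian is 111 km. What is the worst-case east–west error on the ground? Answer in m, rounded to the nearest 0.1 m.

Truncating at 4 decimal places can drop up to a full unit in the last place, so the longitude may be off by as much as 0.0001°.
Parallels shrink by cos φ, so at 67.314° a degree of longitude is 111000 × 0.3857 ≈ 42810.5 m.
So at most 0.0001° × 42810.5 ≈ 4.28105 m east–west.

4.3 m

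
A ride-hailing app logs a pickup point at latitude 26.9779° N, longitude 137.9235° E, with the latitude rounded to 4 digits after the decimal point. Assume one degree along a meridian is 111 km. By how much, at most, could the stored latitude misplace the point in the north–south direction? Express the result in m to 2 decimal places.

Rounding to 4 decimal places leaves the latitude within ±5e-05° of the true value.
So the N–S error is at most 5e-05 × 111000 = 5.55 m.

5.55 m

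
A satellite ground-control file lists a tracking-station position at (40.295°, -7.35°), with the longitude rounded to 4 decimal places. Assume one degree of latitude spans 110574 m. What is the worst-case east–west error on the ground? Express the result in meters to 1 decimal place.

4.2 meters

Rounding to 4 decimal places leaves the longitude within ±5e-05° of the true value.
One degree of longitude at 40.295° is 110574 × cos 40.295° ≈ 110574 × 0.7627 = 84337.5 m.
So at most 5e-05° × 84337.5 ≈ 4.21688 m east–west.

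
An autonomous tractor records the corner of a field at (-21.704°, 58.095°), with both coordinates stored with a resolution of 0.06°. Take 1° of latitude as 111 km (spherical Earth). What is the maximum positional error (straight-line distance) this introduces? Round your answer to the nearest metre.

With a 0.06° grid the true value lies within half a step, ±0.06°/2 = ±0.03°, of the stored one.
Latitude error → 0.03 × 111000 = 3330 m along the meridian.
East–west component at 21.704°: 0.03° × 111000 × cos 21.704° ≈ 0.03 × 103131 ≈ 3093.93 m.
Combining orthogonally: (3330² + 3093.93²)^½ ≈ 4545.47 m.

4545 metres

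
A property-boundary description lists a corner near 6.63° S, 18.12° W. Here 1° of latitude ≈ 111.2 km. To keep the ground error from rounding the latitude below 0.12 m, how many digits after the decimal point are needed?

One degree of latitude covers 111200 m.
Rounding to N decimal places gives at most 0.5 × 10⁻ᴺ degrees of error, i.e. 0.5 × 10⁻ᴺ × 111200 m.
Need 0.5 × 111200 × 10⁻ᴺ ≤ 0.12 → 10⁻ᴺ ≤ 2.158e-06, so N ≥ 5.67.
So 6 decimal places suffice (0.0556 m); 5 would allow up to 0.556 m.

6 decimal places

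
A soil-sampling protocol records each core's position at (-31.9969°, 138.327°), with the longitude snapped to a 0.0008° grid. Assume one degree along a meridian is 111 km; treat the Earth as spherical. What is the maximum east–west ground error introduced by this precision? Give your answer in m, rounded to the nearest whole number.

With a 0.0008° grid the true value lies within half a step, ±0.0008°/2 = ±0.0004°, of the stored one.
One degree of longitude at 31.9969° is 111000 × cos 31.9969° ≈ 111000 × 0.8481 = 94136.5 m.
So at most 0.0004° × 94136.5 ≈ 37.6546 m east–west.

38 m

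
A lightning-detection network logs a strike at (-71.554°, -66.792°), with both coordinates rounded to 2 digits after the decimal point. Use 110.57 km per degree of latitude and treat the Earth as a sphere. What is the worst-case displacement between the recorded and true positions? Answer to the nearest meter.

580 meters

Rounding to 2 decimal places leaves each coordinate within ±0.005° of the true value.
N–S: 0.005° × 110570 m/° = 552.85 m.
E–W at 71.554°: 0.005° × 110570 × cos 71.554° = 0.005 × 110570 × 0.3164 ≈ 174.928 m.
The two errors are perpendicular, so the maximum displacement is √(552.85² + 174.928²) ≈ 579.864 m.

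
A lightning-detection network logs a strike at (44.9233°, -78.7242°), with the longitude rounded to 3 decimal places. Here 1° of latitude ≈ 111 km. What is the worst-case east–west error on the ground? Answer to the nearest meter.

39 meters

Rounding to 3 decimal places leaves the longitude within ±0.0005° of the true value.
At latitude 44.9233° a degree of longitude spans 111000 m × cos 44.9233° = 111000 × 0.7081 ≈ 78593.9 m.
Maximum E–W displacement: 0.0005 × 78593.9 = 39.2969 m.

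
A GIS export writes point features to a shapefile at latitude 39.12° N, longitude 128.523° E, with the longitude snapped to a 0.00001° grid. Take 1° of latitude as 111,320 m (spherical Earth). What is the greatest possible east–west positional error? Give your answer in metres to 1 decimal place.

0.4 metres

With a 0.00001° grid the true value lies within half a step, ±0.00001°/2 = ±5e-06°, of the stored one.
At latitude 39.12° a degree of longitude spans 111320 m × cos 39.12° = 111320 × 0.7758 ≈ 86365 m.
Maximum E–W displacement: 5e-06 × 86365 = 0.431825 m.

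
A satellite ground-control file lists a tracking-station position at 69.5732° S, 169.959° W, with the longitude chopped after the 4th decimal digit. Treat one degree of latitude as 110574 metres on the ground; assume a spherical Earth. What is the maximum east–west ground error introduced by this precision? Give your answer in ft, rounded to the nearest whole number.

13 ft

Truncating at 4 decimal places can drop up to a full unit in the last place, so the longitude may be off by as much as 0.0001°.
Parallels shrink by cos φ, so at 69.5732° a degree of longitude is 110574 × 0.3490 ≈ 38591.5 m.
East–west error: 0.0001° × 38591.5 m/° ≈ 3.85915 m.
Converting: 3.85915 m × 3.2808 ft/m ≈ 12.661 ft.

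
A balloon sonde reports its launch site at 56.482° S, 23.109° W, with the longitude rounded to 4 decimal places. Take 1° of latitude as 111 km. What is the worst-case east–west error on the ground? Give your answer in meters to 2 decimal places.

3.06 meters

Rounding to 4 decimal places leaves the longitude within ±5e-05° of the true value.
Parallels shrink by cos φ, so at 56.482° a degree of longitude is 111000 × 0.5522 ≈ 61294.1 m.
East–west error: 5e-05° × 61294.1 m/° ≈ 3.0647 m.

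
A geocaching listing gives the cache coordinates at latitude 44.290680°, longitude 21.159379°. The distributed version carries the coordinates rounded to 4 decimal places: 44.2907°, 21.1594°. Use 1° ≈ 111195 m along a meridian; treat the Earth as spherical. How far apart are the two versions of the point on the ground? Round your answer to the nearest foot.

Δlat = 44.290680 − 44.2907 = -0.000020°; Δlon = 21.159379 − 21.1594 = -0.000021°.
N–S: -0.000020° × 111195 m/° = -2.2239 m.
East–west at this latitude: -0.000021° × 111195 × cos 44.2907° ≈ -0.000021 × 79594.1 = -1.67148 m.
Hypotenuse of the two orthogonal shifts: √(2.2239² + 1.67148²) = 2.78201 m.
In feet: 2.78201 m ÷ 0.3048 ≈ 9.1273 ft.

9 feet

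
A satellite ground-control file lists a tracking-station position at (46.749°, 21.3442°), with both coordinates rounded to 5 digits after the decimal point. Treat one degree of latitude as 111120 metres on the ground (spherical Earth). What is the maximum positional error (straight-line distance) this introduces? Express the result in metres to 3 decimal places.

Rounding to 5 decimal places leaves each coordinate within ±5e-06° of the true value.
Latitude error → 5e-06 × 111120 = 0.5556 m along the meridian.
Longitude error → 5e-06 × 111120 × cos 46.749° = 5e-06 × 111120 × 0.6852 ≈ 0.380695 m.
Combining orthogonally: (0.5556² + 0.380695²)^½ ≈ 0.673513 m.

0.674 metres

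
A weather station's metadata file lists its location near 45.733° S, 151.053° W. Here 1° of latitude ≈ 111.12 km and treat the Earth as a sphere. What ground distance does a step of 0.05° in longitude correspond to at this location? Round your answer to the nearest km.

4 km

At 45.733° a degree of longitude is 111120 × cos 45.733° ≈ 77562.1 m, so 0.05° corresponds to 3878.1 m.
That is 3878.1 m = 3.8781 km.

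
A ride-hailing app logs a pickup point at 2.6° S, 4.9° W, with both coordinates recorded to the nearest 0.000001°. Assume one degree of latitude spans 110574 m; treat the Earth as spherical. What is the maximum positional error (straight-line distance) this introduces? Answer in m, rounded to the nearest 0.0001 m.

Rounding to 6 decimal places leaves each coordinate within ±5e-07° of the true value.
N–S: 5e-07° × 110574 m/° = 0.055287 m.
Longitude error → 5e-07 × 110574 × cos 2.6° = 5e-07 × 110574 × 0.9990 ≈ 0.0552301 m.
Worst case both components are at the extreme and orthogonal: √(0.055287² + 0.0552301²) ≈ 0.0781474 m.

0.0781 m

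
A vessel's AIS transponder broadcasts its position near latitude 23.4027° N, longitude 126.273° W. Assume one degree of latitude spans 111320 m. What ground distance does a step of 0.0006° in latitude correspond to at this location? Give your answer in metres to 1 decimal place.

66.8 metres

Along a meridian 0.0006° is 0.0006 × 111320 = 66.792 m.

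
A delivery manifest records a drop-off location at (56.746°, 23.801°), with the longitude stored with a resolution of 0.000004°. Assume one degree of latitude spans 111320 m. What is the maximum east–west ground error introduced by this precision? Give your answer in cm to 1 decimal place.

With a 0.000004° grid the true value lies within half a step, ±0.000004°/2 = ±2e-06°, of the stored one.
Parallels shrink by cos φ, so at 56.746° a degree of longitude is 111320 × 0.5484 ≈ 61042.5 m.
So at most 2e-06° × 61042.5 ≈ 0.122085 m east–west.
That is 0.122085 m = 12.209 cm.

12.2 cm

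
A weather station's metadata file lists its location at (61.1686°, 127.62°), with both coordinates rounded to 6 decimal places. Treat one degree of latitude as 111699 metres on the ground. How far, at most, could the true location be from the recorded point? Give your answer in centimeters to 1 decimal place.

Rounding to 6 decimal places leaves each coordinate within ±5e-07° of the true value.
N–S: 5e-07° × 111699 m/° = 0.0558495 m.
E–W at 61.1686°: 5e-07° × 111699 × cos 61.1686° = 5e-07 × 111699 × 0.4822 ≈ 0.0269325 m.
Worst case both components are at the extreme and orthogonal: √(0.0558495² + 0.0269325²) ≈ 0.0620043 m.
That is 0.0620043 m = 6.2004 cm.

6.2 centimeters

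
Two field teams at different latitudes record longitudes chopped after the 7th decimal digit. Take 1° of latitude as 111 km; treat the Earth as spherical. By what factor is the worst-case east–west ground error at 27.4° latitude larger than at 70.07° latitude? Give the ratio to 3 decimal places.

Truncating at 7 decimal places can drop up to a full unit in the last place, so the longitude may be off by as much as 1e-07°.
At 27.4°: 1e-07° × 111000 × cos 27.4° = 1e-07 × 111000 × 0.8878 ≈ 0.0098548 m.
Error at 70.07° = 1e-07° × 111000 × cos 70.07° ≈ 0.0111 × 0.3409 = 0.0037837 m.
The ratio reduces to cos 27.4° / cos 70.07° = 0.8878/0.3409 ≈ 2.6045.

2.605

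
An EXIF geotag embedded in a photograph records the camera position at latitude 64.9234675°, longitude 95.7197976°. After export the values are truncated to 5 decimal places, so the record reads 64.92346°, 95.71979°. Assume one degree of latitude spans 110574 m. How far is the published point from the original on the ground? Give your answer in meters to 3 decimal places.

Δlat = 64.9234675 − 64.92346 = +0.0000075°; Δlon = 95.7197976 − 95.71979 = +0.0000076°.
North–south shift: 0.0000075 × 110574 = 0.829305 m.
E–W at 64.9235°: 0.0000076° × 110574 × cos 64.9235° = 0.0000076 × 110574 × 0.4238 ≈ 0.35617 m.
Distance: √(0.829305² + 0.35617²) ≈ 0.902554 m.

0.903 meters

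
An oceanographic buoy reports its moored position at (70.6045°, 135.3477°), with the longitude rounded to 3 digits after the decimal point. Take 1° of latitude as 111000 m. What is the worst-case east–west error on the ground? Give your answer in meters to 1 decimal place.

Rounding to 3 decimal places leaves the longitude within ±0.0005° of the true value.
One degree of longitude at 70.6045° is 111000 × cos 70.6045° ≈ 111000 × 0.3321 = 36861.7 m.
East–west error: 0.0005° × 36861.7 m/° ≈ 18.4308 m.

18.4 meters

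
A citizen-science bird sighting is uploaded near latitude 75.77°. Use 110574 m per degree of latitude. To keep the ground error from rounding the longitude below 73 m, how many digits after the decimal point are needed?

3 decimal places

At 75.77° one degree of longitude covers 110574 × cos 75.77° ≈ 110574 × 0.2458 ≈ 27180.7 m.
With N decimal places the half-ulp bound is 0.5·10⁻ᴺ°, or 0.5·10⁻ᴺ × 27180.7 m on the ground.
Setting 13590.4 × 10⁻ᴺ ≤ 73 gives 10ᴺ ≥ 186.2, i.e. N ≥ 2.27.
N = 2 would give 136 m (too coarse); N = 3 gives 13.6 m ≤ 73 m.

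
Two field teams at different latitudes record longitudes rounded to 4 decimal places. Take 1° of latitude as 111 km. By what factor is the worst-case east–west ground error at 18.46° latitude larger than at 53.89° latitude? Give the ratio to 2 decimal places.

Rounding to 4 decimal places leaves the longitude within ±5e-05° of the true value.
At 18.46°: 5e-05° × 111000 × cos 18.46° = 5e-05 × 111000 × 0.9485 ≈ 5.2644 m.
At 53.89°: 5e-05° × 111000 × cos 53.89° = 5e-05 × 111000 × 0.5893 ≈ 3.2708 m.
The ratio reduces to cos 18.46° / cos 53.89° = 0.9485/0.5893 ≈ 1.6095.

1.61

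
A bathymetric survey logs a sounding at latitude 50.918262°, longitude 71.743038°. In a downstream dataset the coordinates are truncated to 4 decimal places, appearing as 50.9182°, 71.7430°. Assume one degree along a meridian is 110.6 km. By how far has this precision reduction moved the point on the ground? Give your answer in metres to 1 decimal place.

Δlat = 50.918262 − 50.9182 = +0.000062°; Δlon = 71.743038 − 71.7430 = +0.000038°.
N–S: 0.000062° × 110600 m/° = 6.8572 m.
E–W at 50.9182°: 0.000038° × 110600 × cos 50.9182° = 0.000038 × 110600 × 0.6304 ≈ 2.64957 m.
Combined displacement = (6.8572² + 2.64957²)^½ ≈ 7.35129 m.

7.4 metres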